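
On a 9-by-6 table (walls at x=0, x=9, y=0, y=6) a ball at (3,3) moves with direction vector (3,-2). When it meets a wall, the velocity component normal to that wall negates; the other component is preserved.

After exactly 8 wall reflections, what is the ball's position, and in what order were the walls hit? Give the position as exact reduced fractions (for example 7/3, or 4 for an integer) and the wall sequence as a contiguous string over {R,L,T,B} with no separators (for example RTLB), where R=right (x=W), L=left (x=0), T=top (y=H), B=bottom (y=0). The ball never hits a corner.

1. t=3/2 → B at (15/2,0); v=(3,2)
2. t=1/2 → R at (9,1); v=(-3,2)
3. t=5/2 → T at (3/2,6); v=(-3,-2)
4. t=1/2 → L at (0,5); v=(3,-2)
5. t=5/2 → B at (15/2,0); v=(3,2)
6. t=1/2 → R at (9,1); v=(-3,2)
7. t=5/2 → T at (3/2,6); v=(-3,-2)
8. t=1/2 → L at (0,5); v=(3,-2)

Final position: (0,5)
Wall sequence: BRTLBRTL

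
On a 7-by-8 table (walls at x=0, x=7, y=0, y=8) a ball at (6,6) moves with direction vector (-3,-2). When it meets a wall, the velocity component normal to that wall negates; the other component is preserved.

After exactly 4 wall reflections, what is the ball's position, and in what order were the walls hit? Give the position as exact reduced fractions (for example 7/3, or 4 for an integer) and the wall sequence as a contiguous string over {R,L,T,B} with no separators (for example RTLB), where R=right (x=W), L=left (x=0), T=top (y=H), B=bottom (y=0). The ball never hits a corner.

Final position: (0,22/3)
Wall sequence: LBRL

1. t=2 → L at (0,2); v=(3,-2)
2. t=1 → B at (3,0); v=(3,2)
3. t=4/3 → R at (7,8/3); v=(-3,2)
4. t=7/3 → L at (0,22/3); v=(3,2)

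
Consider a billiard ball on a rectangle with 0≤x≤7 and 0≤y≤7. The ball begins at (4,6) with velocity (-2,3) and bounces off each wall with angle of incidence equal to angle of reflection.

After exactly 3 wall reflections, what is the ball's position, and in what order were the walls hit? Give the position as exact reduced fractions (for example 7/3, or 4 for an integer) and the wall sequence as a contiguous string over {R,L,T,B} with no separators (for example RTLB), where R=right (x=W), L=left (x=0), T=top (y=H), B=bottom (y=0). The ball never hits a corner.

1. t=1/3 → T at (10/3,7); v=(-2,-3)
2. t=5/3 → L at (0,2); v=(2,-3)
3. t=2/3 → B at (4/3,0); v=(2,3)

Final position: (4/3,0)
Wall sequence: TLB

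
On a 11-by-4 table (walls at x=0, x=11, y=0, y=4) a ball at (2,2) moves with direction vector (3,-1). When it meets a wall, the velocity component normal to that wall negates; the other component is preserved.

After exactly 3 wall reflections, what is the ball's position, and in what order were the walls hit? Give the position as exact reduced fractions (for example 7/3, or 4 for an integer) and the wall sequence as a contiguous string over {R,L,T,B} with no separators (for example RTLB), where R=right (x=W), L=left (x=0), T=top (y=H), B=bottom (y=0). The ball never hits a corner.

Final position: (2,4)
Wall sequence: BRT

1. t=2 → B at (8,0); v=(3,1)
2. t=1 → R at (11,1); v=(-3,1)
3. t=3 → T at (2,4); v=(-3,-1)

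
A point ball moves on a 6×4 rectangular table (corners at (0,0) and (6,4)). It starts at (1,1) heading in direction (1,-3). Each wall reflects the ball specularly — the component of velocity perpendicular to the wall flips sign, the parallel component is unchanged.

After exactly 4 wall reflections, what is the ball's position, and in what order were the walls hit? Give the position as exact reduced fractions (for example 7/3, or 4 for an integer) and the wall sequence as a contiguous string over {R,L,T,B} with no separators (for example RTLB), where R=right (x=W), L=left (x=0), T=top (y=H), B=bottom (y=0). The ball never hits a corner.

Final position: (16/3,4)
Wall sequence: BTBT

1. t=1/3 → B at (4/3,0); v=(1,3)
2. t=4/3 → T at (8/3,4); v=(1,-3)
3. t=4/3 → B at (4,0); v=(1,3)
4. t=4/3 → T at (16/3,4); v=(1,-3)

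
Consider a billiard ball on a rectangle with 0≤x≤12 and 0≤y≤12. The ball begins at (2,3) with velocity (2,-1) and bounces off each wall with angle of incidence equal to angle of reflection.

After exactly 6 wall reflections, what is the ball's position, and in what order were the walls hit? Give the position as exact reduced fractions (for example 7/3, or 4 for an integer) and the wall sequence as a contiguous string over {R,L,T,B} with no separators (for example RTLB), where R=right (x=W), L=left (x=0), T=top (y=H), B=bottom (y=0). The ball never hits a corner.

1. t=3 → B at (8,0); v=(2,1)
2. t=2 → R at (12,2); v=(-2,1)
3. t=6 → L at (0,8); v=(2,1)
4. t=4 → T at (8,12); v=(2,-1)
5. t=2 → R at (12,10); v=(-2,-1)
6. t=6 → L at (0,4); v=(2,-1)

Final position: (0,4)
Wall sequence: BRLTRL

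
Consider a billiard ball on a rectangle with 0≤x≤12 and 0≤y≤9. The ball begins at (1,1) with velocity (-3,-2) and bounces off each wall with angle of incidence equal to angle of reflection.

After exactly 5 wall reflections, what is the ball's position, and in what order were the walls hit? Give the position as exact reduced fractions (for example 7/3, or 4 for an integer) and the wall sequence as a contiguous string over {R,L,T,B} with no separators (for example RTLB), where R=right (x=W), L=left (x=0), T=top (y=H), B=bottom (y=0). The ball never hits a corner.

1. t=1/3 → L at (0,1/3); v=(3,-2)
2. t=1/6 → B at (1/2,0); v=(3,2)
3. t=23/6 → R at (12,23/3); v=(-3,2)
4. t=2/3 → T at (10,9); v=(-3,-2)
5. t=10/3 → L at (0,7/3); v=(3,-2)

Final position: (0,7/3)
Wall sequence: LBRTL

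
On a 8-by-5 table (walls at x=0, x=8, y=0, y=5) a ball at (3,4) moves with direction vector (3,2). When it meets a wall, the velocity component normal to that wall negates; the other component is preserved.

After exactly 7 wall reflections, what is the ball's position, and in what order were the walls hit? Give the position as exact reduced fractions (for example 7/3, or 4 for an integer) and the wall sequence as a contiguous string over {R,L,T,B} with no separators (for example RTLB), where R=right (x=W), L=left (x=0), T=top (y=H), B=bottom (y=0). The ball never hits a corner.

1. t=1/2 → T at (9/2,5); v=(3,-2)
2. t=7/6 → R at (8,8/3); v=(-3,-2)
3. t=4/3 → B at (4,0); v=(-3,2)
4. t=4/3 → L at (0,8/3); v=(3,2)
5. t=7/6 → T at (7/2,5); v=(3,-2)
6. t=3/2 → R at (8,2); v=(-3,-2)
7. t=1 → B at (5,0); v=(-3,2)

Final position: (5,0)
Wall sequence: TRBLTRB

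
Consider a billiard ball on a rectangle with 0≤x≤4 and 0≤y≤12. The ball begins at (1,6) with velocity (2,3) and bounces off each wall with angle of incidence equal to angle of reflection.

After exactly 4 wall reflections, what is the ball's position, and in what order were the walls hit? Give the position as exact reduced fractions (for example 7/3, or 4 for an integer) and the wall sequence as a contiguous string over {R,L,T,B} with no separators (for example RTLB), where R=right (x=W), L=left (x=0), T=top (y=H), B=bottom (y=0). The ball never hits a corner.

Final position: (4,3/2)
Wall sequence: RTLR

1. t=3/2 → R at (4,21/2); v=(-2,3)
2. t=1/2 → T at (3,12); v=(-2,-3)
3. t=3/2 → L at (0,15/2); v=(2,-3)
4. t=2 → R at (4,3/2); v=(-2,-3)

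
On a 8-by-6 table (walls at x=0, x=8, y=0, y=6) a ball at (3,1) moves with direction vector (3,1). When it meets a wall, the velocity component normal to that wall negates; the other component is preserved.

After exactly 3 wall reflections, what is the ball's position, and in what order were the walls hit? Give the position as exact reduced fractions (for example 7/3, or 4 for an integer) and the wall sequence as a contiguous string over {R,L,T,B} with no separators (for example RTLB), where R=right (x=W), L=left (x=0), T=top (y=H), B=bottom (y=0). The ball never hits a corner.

Final position: (2,6)
Wall sequence: RLT

1. t=5/3 → R at (8,8/3); v=(-3,1)
2. t=8/3 → L at (0,16/3); v=(3,1)
3. t=2/3 → T at (2,6); v=(3,-1)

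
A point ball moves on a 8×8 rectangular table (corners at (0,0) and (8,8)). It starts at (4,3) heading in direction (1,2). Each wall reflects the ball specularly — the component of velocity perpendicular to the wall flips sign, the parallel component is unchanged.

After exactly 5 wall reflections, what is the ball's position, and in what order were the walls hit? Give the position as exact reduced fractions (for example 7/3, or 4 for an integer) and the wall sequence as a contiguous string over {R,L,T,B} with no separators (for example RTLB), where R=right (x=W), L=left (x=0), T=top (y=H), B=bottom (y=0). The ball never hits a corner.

Final position: (0,5)
Wall sequence: TRBTL

1. t=5/2 → T at (13/2,8); v=(1,-2)
2. t=3/2 → R at (8,5); v=(-1,-2)
3. t=5/2 → B at (11/2,0); v=(-1,2)
4. t=4 → T at (3/2,8); v=(-1,-2)
5. t=3/2 → L at (0,5); v=(1,-2)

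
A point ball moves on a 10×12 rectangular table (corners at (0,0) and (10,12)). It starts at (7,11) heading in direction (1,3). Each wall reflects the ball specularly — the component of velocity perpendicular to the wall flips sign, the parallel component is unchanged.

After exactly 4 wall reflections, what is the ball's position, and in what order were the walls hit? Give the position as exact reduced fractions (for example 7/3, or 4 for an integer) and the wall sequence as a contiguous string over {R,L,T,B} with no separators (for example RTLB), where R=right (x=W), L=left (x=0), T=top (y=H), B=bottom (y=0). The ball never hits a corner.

Final position: (14/3,12)
Wall sequence: TRBT

1. t=1/3 → T at (22/3,12); v=(1,-3)
2. t=8/3 → R at (10,4); v=(-1,-3)
3. t=4/3 → B at (26/3,0); v=(-1,3)
4. t=4 → T at (14/3,12); v=(-1,-3)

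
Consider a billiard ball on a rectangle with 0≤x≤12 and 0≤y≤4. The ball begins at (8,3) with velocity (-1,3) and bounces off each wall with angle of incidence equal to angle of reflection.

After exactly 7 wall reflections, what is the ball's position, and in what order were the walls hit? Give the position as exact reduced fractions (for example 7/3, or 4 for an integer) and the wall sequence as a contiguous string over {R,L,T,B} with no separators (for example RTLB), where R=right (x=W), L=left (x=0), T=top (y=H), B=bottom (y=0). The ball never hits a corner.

1. t=1/3 → T at (23/3,4); v=(-1,-3)
2. t=4/3 → B at (19/3,0); v=(-1,3)
3. t=4/3 → T at (5,4); v=(-1,-3)
4. t=4/3 → B at (11/3,0); v=(-1,3)
5. t=4/3 → T at (7/3,4); v=(-1,-3)
6. t=4/3 → B at (1,0); v=(-1,3)
7. t=1 → L at (0,3); v=(1,3)

Final position: (0,3)
Wall sequence: TBTBTBL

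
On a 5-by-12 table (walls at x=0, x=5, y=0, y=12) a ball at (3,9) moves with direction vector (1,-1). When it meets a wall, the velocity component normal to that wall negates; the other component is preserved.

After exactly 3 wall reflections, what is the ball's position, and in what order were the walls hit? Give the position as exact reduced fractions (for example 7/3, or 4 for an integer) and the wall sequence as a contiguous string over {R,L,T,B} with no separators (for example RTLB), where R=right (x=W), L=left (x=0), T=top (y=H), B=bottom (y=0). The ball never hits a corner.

1. t=2 → R at (5,7); v=(-1,-1)
2. t=5 → L at (0,2); v=(1,-1)
3. t=2 → B at (2,0); v=(1,1)

Final position: (2,0)
Wall sequence: RLB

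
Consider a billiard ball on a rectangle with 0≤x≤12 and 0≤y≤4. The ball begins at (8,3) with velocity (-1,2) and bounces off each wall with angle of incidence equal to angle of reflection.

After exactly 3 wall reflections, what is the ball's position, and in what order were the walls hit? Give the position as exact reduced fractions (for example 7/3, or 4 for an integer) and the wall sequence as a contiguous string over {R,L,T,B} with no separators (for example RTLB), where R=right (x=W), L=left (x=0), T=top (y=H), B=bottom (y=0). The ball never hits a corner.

Final position: (7/2,4)
Wall sequence: TBT

1. t=1/2 → T at (15/2,4); v=(-1,-2)
2. t=2 → B at (11/2,0); v=(-1,2)
3. t=2 → T at (7/2,4); v=(-1,-2)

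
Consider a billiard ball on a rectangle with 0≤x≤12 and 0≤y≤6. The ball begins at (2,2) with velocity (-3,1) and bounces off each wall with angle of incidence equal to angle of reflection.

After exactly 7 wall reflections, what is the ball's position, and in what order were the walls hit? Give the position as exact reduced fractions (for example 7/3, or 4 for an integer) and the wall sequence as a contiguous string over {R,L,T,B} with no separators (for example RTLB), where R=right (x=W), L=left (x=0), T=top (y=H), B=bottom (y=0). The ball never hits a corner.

Final position: (2,6)
Wall sequence: LTRLBRT

1. t=2/3 → L at (0,8/3); v=(3,1)
2. t=10/3 → T at (10,6); v=(3,-1)
3. t=2/3 → R at (12,16/3); v=(-3,-1)
4. t=4 → L at (0,4/3); v=(3,-1)
5. t=4/3 → B at (4,0); v=(3,1)
6. t=8/3 → R at (12,8/3); v=(-3,1)
7. t=10/3 → T at (2,6); v=(-3,-1)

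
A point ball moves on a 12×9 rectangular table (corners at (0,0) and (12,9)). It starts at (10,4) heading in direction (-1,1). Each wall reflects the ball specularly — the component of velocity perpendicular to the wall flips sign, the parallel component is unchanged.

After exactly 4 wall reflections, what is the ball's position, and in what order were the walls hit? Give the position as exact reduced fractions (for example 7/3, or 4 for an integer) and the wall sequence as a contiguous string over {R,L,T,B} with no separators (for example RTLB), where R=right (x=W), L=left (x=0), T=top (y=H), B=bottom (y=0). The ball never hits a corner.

1. t=5 → T at (5,9); v=(-1,-1)
2. t=5 → L at (0,4); v=(1,-1)
3. t=4 → B at (4,0); v=(1,1)
4. t=8 → R at (12,8); v=(-1,1)

Final position: (12,8)
Wall sequence: TLBR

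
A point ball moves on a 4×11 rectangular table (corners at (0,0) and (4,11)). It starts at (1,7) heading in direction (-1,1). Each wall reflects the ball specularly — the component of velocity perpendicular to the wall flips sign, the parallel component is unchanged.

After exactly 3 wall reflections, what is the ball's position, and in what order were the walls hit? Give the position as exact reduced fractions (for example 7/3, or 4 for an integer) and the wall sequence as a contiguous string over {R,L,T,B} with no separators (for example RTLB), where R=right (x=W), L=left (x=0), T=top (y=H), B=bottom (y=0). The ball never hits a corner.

Final position: (4,10)
Wall sequence: LTR

1. t=1 → L at (0,8); v=(1,1)
2. t=3 → T at (3,11); v=(1,-1)
3. t=1 → R at (4,10); v=(-1,-1)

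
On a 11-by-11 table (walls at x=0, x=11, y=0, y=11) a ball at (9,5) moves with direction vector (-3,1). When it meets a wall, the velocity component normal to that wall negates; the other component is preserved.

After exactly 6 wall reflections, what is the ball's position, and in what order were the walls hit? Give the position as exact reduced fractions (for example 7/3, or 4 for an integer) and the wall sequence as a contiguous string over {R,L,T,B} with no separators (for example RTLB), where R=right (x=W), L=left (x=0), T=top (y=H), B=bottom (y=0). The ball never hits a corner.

1. t=3 → L at (0,8); v=(3,1)
2. t=3 → T at (9,11); v=(3,-1)
3. t=2/3 → R at (11,31/3); v=(-3,-1)
4. t=11/3 → L at (0,20/3); v=(3,-1)
5. t=11/3 → R at (11,3); v=(-3,-1)
6. t=3 → B at (2,0); v=(-3,1)

Final position: (2,0)
Wall sequence: LTRLRB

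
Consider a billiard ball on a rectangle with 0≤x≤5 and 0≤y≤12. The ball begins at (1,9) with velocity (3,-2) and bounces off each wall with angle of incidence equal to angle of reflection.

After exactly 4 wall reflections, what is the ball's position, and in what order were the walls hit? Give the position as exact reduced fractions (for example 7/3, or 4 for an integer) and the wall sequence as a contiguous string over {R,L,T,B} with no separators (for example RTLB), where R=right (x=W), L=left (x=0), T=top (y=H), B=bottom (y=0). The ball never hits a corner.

1. t=4/3 → R at (5,19/3); v=(-3,-2)
2. t=5/3 → L at (0,3); v=(3,-2)
3. t=3/2 → B at (9/2,0); v=(3,2)
4. t=1/6 → R at (5,1/3); v=(-3,2)

Final position: (5,1/3)
Wall sequence: RLBR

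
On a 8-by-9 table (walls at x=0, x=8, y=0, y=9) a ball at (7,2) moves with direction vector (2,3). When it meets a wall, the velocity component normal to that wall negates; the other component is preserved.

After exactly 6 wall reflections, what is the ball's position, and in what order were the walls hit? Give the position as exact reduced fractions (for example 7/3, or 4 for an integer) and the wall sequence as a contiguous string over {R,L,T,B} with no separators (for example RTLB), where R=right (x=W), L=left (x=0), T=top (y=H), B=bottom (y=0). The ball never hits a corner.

1. t=1/2 → R at (8,7/2); v=(-2,3)
2. t=11/6 → T at (13/3,9); v=(-2,-3)
3. t=13/6 → L at (0,5/2); v=(2,-3)
4. t=5/6 → B at (5/3,0); v=(2,3)
5. t=3 → T at (23/3,9); v=(2,-3)
6. t=1/6 → R at (8,17/2); v=(-2,-3)

Final position: (8,17/2)
Wall sequence: RTLBTR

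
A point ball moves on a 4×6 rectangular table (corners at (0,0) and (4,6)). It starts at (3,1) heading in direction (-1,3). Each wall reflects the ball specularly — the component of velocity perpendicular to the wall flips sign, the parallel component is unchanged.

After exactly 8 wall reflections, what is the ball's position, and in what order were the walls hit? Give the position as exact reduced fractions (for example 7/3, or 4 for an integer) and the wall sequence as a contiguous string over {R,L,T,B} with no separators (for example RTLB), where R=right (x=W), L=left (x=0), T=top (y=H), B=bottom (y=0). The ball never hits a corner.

Final position: (0,2)
Wall sequence: TLBTRBTL

1. t=5/3 → T at (4/3,6); v=(-1,-3)
2. t=4/3 → L at (0,2); v=(1,-3)
3. t=2/3 → B at (2/3,0); v=(1,3)
4. t=2 → T at (8/3,6); v=(1,-3)
5. t=4/3 → R at (4,2); v=(-1,-3)
6. t=2/3 → B at (10/3,0); v=(-1,3)
7. t=2 → T at (4/3,6); v=(-1,-3)
8. t=4/3 → L at (0,2); v=(1,-3)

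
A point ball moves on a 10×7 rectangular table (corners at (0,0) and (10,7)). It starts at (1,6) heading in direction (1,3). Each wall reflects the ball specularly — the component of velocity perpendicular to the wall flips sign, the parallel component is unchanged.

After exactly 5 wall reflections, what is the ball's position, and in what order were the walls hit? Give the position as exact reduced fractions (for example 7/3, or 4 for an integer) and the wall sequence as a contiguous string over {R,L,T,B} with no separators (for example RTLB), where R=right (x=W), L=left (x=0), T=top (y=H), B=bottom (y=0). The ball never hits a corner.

1. t=1/3 → T at (4/3,7); v=(1,-3)
2. t=7/3 → B at (11/3,0); v=(1,3)
3. t=7/3 → T at (6,7); v=(1,-3)
4. t=7/3 → B at (25/3,0); v=(1,3)
5. t=5/3 → R at (10,5); v=(-1,3)

Final position: (10,5)
Wall sequence: TBTBR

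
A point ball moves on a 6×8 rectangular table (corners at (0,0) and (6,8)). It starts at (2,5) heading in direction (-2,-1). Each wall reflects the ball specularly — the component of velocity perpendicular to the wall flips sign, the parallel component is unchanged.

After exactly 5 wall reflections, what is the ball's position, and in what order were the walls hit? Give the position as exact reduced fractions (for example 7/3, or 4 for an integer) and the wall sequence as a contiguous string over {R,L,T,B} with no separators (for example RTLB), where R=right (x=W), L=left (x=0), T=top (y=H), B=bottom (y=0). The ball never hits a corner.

Final position: (6,5)
Wall sequence: LRBLR

1. t=1 → L at (0,4); v=(2,-1)
2. t=3 → R at (6,1); v=(-2,-1)
3. t=1 → B at (4,0); v=(-2,1)
4. t=2 → L at (0,2); v=(2,1)
5. t=3 → R at (6,5); v=(-2,1)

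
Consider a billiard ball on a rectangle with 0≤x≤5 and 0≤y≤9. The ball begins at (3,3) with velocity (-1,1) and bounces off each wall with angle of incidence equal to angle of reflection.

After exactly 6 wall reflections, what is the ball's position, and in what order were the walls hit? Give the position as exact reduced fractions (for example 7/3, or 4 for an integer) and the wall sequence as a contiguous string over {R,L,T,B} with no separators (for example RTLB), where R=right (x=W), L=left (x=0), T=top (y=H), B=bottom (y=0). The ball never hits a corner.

Final position: (5,3)
Wall sequence: LTRLBR

1. t=3 → L at (0,6); v=(1,1)
2. t=3 → T at (3,9); v=(1,-1)
3. t=2 → R at (5,7); v=(-1,-1)
4. t=5 → L at (0,2); v=(1,-1)
5. t=2 → B at (2,0); v=(1,1)
6. t=3 → R at (5,3); v=(-1,1)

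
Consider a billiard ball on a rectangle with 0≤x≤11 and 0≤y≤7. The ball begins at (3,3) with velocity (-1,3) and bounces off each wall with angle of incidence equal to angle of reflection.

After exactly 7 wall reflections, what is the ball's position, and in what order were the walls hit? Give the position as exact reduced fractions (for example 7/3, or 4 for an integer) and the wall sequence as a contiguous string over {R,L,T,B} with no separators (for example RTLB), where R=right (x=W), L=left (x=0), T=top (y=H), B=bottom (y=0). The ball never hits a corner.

1. t=4/3 → T at (5/3,7); v=(-1,-3)
2. t=5/3 → L at (0,2); v=(1,-3)
3. t=2/3 → B at (2/3,0); v=(1,3)
4. t=7/3 → T at (3,7); v=(1,-3)
5. t=7/3 → B at (16/3,0); v=(1,3)
6. t=7/3 → T at (23/3,7); v=(1,-3)
7. t=7/3 → B at (10,0); v=(1,3)

Final position: (10,0)
Wall sequence: TLBTBTB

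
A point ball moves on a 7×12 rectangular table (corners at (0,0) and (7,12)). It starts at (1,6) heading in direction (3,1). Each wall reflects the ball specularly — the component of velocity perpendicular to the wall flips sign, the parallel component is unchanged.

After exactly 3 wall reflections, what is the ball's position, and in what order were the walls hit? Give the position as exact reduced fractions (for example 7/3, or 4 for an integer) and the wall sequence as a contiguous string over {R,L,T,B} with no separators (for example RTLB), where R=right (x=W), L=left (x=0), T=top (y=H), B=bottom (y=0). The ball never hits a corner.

Final position: (5,12)
Wall sequence: RLT

1. t=2 → R at (7,8); v=(-3,1)
2. t=7/3 → L at (0,31/3); v=(3,1)
3. t=5/3 → T at (5,12); v=(3,-1)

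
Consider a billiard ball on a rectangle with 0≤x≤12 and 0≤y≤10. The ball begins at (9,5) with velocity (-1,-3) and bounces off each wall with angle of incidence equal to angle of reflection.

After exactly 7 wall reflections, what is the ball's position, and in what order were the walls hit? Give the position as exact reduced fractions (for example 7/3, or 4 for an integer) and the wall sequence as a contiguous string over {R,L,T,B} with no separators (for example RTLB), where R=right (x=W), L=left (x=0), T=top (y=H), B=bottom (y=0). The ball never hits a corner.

Final position: (28/3,10)
Wall sequence: BTBLTBT

1. t=5/3 → B at (22/3,0); v=(-1,3)
2. t=10/3 → T at (4,10); v=(-1,-3)
3. t=10/3 → B at (2/3,0); v=(-1,3)
4. t=2/3 → L at (0,2); v=(1,3)
5. t=8/3 → T at (8/3,10); v=(1,-3)
6. t=10/3 → B at (6,0); v=(1,3)
7. t=10/3 → T at (28/3,10); v=(1,-3)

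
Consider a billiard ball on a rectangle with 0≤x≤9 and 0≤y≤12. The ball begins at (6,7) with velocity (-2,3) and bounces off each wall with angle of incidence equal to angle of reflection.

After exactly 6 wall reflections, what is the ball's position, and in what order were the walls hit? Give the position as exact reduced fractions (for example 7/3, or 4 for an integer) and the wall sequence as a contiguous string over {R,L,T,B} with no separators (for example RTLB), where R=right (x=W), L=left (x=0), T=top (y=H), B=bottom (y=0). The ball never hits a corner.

1. t=5/3 → T at (8/3,12); v=(-2,-3)
2. t=4/3 → L at (0,8); v=(2,-3)
3. t=8/3 → B at (16/3,0); v=(2,3)
4. t=11/6 → R at (9,11/2); v=(-2,3)
5. t=13/6 → T at (14/3,12); v=(-2,-3)
6. t=7/3 → L at (0,5); v=(2,-3)

Final position: (0,5)
Wall sequence: TLBRTL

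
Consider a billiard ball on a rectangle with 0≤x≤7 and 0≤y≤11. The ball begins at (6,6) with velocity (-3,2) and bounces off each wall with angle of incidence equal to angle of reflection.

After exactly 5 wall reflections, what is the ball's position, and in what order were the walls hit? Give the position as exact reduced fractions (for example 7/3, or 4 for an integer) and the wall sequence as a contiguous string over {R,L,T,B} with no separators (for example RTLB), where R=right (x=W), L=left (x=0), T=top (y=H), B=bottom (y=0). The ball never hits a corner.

1. t=2 → L at (0,10); v=(3,2)
2. t=1/2 → T at (3/2,11); v=(3,-2)
3. t=11/6 → R at (7,22/3); v=(-3,-2)
4. t=7/3 → L at (0,8/3); v=(3,-2)
5. t=4/3 → B at (4,0); v=(3,2)

Final position: (4,0)
Wall sequence: LTRLB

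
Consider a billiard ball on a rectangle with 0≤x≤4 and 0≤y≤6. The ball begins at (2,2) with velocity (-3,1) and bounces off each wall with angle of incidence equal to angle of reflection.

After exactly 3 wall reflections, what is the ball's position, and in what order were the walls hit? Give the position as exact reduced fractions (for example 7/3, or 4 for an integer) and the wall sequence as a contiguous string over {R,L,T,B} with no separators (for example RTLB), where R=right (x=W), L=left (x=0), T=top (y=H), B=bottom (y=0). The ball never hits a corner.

Final position: (0,16/3)
Wall sequence: LRL

1. t=2/3 → L at (0,8/3); v=(3,1)
2. t=4/3 → R at (4,4); v=(-3,1)
3. t=4/3 → L at (0,16/3); v=(3,1)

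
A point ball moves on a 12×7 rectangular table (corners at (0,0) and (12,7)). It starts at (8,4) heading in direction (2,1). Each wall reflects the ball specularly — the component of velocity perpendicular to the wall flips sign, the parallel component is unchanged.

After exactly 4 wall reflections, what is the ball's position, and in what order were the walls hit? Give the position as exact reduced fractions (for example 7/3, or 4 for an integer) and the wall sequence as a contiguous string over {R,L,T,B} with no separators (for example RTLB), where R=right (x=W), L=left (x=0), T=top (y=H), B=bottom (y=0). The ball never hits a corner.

Final position: (4,0)
Wall sequence: RTLB

1. t=2 → R at (12,6); v=(-2,1)
2. t=1 → T at (10,7); v=(-2,-1)
3. t=5 → L at (0,2); v=(2,-1)
4. t=2 → B at (4,0); v=(2,1)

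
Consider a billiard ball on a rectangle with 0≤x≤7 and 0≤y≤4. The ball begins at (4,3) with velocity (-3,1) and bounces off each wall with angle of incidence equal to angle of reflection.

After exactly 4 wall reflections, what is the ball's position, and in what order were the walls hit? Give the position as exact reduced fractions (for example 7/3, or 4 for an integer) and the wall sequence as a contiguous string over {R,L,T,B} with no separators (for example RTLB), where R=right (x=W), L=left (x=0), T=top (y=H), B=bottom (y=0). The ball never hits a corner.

1. t=1 → T at (1,4); v=(-3,-1)
2. t=1/3 → L at (0,11/3); v=(3,-1)
3. t=7/3 → R at (7,4/3); v=(-3,-1)
4. t=4/3 → B at (3,0); v=(-3,1)

Final position: (3,0)
Wall sequence: TLRB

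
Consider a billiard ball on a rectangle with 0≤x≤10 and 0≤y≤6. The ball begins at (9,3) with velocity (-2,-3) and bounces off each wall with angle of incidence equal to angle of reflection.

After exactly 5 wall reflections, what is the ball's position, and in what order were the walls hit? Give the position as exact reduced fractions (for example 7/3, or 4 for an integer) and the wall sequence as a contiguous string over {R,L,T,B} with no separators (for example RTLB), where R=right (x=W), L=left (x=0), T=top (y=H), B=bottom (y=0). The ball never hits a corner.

Final position: (5,6)
Wall sequence: BTLBT

1. t=1 → B at (7,0); v=(-2,3)
2. t=2 → T at (3,6); v=(-2,-3)
3. t=3/2 → L at (0,3/2); v=(2,-3)
4. t=1/2 → B at (1,0); v=(2,3)
5. t=2 → T at (5,6); v=(2,-3)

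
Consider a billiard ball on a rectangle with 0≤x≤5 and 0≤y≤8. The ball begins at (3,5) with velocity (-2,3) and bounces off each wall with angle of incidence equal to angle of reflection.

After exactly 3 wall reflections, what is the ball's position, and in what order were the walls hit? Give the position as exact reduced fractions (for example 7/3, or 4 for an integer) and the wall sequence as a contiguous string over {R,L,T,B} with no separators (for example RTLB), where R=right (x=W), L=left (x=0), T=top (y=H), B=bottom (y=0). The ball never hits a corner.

1. t=1 → T at (1,8); v=(-2,-3)
2. t=1/2 → L at (0,13/2); v=(2,-3)
3. t=13/6 → B at (13/3,0); v=(2,3)

Final position: (13/3,0)
Wall sequence: TLB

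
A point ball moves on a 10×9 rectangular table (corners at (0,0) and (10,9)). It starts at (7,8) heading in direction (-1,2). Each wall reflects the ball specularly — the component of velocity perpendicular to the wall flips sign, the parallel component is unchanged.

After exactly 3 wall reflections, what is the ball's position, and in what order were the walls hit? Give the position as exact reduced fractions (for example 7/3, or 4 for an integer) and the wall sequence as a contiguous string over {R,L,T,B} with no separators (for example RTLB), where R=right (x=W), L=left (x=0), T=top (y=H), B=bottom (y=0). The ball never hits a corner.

1. t=1/2 → T at (13/2,9); v=(-1,-2)
2. t=9/2 → B at (2,0); v=(-1,2)
3. t=2 → L at (0,4); v=(1,2)

Final position: (0,4)
Wall sequence: TBL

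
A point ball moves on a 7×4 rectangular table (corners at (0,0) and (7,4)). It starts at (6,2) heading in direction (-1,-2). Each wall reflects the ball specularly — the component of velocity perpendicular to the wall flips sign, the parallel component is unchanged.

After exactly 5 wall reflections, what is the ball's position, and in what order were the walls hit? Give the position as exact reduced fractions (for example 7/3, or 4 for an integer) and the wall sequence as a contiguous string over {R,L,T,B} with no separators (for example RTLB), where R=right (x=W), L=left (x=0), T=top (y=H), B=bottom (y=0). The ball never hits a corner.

1. t=1 → B at (5,0); v=(-1,2)
2. t=2 → T at (3,4); v=(-1,-2)
3. t=2 → B at (1,0); v=(-1,2)
4. t=1 → L at (0,2); v=(1,2)
5. t=1 → T at (1,4); v=(1,-2)

Final position: (1,4)
Wall sequence: BTBLT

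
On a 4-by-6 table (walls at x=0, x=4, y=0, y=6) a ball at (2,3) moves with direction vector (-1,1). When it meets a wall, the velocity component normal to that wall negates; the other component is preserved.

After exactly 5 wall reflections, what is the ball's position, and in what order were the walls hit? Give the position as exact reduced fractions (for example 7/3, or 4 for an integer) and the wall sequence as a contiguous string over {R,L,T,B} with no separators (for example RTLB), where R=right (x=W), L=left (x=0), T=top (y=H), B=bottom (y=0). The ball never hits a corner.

Final position: (0,1)
Wall sequence: LTRBL

1. t=2 → L at (0,5); v=(1,1)
2. t=1 → T at (1,6); v=(1,-1)
3. t=3 → R at (4,3); v=(-1,-1)
4. t=3 → B at (1,0); v=(-1,1)
5. t=1 → L at (0,1); v=(1,1)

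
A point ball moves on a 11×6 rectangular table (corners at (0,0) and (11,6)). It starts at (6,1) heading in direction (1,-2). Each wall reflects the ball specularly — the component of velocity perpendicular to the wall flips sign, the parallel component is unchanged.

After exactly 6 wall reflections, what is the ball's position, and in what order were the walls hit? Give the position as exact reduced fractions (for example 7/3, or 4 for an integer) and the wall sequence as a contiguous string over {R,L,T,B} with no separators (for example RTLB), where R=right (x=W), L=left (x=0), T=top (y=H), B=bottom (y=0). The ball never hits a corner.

Final position: (7/2,0)
Wall sequence: BTRBTB

1. t=1/2 → B at (13/2,0); v=(1,2)
2. t=3 → T at (19/2,6); v=(1,-2)
3. t=3/2 → R at (11,3); v=(-1,-2)
4. t=3/2 → B at (19/2,0); v=(-1,2)
5. t=3 → T at (13/2,6); v=(-1,-2)
6. t=3 → B at (7/2,0); v=(-1,2)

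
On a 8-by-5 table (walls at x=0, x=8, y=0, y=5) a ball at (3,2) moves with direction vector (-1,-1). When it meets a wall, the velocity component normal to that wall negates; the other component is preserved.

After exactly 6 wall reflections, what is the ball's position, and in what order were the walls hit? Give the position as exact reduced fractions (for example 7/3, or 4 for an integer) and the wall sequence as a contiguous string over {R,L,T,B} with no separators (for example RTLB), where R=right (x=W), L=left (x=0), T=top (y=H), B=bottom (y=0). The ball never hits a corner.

1. t=2 → B at (1,0); v=(-1,1)
2. t=1 → L at (0,1); v=(1,1)
3. t=4 → T at (4,5); v=(1,-1)
4. t=4 → R at (8,1); v=(-1,-1)
5. t=1 → B at (7,0); v=(-1,1)
6. t=5 → T at (2,5); v=(-1,-1)

Final position: (2,5)
Wall sequence: BLTRBT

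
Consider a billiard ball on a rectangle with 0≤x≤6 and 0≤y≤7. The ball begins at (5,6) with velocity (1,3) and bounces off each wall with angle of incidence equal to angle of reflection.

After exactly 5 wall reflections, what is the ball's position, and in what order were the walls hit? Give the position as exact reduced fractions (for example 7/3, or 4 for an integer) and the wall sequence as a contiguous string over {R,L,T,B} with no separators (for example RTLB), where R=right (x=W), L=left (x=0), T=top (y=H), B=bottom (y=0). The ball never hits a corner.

Final position: (0,1)
Wall sequence: TRBTL

1. t=1/3 → T at (16/3,7); v=(1,-3)
2. t=2/3 → R at (6,5); v=(-1,-3)
3. t=5/3 → B at (13/3,0); v=(-1,3)
4. t=7/3 → T at (2,7); v=(-1,-3)
5. t=2 → L at (0,1); v=(1,-3)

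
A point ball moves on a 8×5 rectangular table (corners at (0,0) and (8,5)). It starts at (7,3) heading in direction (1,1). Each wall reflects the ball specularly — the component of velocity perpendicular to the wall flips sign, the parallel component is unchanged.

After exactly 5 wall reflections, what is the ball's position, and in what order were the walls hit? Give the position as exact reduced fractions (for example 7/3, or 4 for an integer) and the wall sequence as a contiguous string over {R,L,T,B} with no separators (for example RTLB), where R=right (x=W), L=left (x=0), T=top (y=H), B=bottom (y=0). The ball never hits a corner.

Final position: (3,5)
Wall sequence: RTBLT

1. t=1 → R at (8,4); v=(-1,1)
2. t=1 → T at (7,5); v=(-1,-1)
3. t=5 → B at (2,0); v=(-1,1)
4. t=2 → L at (0,2); v=(1,1)
5. t=3 → T at (3,5); v=(1,-1)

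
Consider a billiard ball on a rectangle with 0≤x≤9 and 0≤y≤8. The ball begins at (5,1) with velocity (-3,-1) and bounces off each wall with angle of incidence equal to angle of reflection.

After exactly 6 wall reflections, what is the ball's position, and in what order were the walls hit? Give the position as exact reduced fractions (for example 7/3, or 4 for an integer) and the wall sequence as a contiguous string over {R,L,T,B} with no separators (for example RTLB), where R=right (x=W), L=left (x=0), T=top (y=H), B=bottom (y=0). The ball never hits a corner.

Final position: (9,19/3)
Wall sequence: BLRLTR

1. t=1 → B at (2,0); v=(-3,1)
2. t=2/3 → L at (0,2/3); v=(3,1)
3. t=3 → R at (9,11/3); v=(-3,1)
4. t=3 → L at (0,20/3); v=(3,1)
5. t=4/3 → T at (4,8); v=(3,-1)
6. t=5/3 → R at (9,19/3); v=(-3,-1)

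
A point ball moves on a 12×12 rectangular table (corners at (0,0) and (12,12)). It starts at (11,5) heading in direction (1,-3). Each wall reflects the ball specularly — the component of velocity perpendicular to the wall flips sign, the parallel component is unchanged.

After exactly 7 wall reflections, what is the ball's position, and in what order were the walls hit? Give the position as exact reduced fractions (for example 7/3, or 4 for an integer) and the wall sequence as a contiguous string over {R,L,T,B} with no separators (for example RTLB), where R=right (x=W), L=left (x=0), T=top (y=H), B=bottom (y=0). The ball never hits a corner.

1. t=1 → R at (12,2); v=(-1,-3)
2. t=2/3 → B at (34/3,0); v=(-1,3)
3. t=4 → T at (22/3,12); v=(-1,-3)
4. t=4 → B at (10/3,0); v=(-1,3)
5. t=10/3 → L at (0,10); v=(1,3)
6. t=2/3 → T at (2/3,12); v=(1,-3)
7. t=4 → B at (14/3,0); v=(1,3)

Final position: (14/3,0)
Wall sequence: RBTBLTB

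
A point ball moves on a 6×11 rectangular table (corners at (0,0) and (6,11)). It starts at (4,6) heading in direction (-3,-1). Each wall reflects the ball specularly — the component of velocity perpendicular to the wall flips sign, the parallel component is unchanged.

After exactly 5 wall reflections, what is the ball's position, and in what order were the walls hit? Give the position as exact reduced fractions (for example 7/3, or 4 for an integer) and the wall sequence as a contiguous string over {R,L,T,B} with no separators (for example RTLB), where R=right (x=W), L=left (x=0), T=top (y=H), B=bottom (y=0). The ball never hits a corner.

1. t=4/3 → L at (0,14/3); v=(3,-1)
2. t=2 → R at (6,8/3); v=(-3,-1)
3. t=2 → L at (0,2/3); v=(3,-1)
4. t=2/3 → B at (2,0); v=(3,1)
5. t=4/3 → R at (6,4/3); v=(-3,1)

Final position: (6,4/3)
Wall sequence: LRLBR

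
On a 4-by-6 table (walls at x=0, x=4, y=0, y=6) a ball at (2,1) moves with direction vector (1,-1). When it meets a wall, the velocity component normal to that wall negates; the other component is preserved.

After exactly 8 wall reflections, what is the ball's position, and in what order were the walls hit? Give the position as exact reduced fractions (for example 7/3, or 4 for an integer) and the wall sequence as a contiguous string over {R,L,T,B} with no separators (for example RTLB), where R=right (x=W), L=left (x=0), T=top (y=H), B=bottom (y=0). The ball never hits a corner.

1. t=1 → B at (3,0); v=(1,1)
2. t=1 → R at (4,1); v=(-1,1)
3. t=4 → L at (0,5); v=(1,1)
4. t=1 → T at (1,6); v=(1,-1)
5. t=3 → R at (4,3); v=(-1,-1)
6. t=3 → B at (1,0); v=(-1,1)
7. t=1 → L at (0,1); v=(1,1)
8. t=4 → R at (4,5); v=(-1,1)

Final position: (4,5)
Wall sequence: BRLTRBLR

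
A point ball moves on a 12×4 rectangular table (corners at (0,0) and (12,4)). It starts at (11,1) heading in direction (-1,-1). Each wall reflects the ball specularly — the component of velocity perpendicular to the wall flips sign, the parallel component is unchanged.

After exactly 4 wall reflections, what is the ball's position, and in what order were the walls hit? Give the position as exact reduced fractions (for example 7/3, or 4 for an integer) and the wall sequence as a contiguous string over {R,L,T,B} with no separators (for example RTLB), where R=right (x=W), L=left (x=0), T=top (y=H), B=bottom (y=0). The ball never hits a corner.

Final position: (0,2)
Wall sequence: BTBL

1. t=1 → B at (10,0); v=(-1,1)
2. t=4 → T at (6,4); v=(-1,-1)
3. t=4 → B at (2,0); v=(-1,1)
4. t=2 → L at (0,2); v=(1,1)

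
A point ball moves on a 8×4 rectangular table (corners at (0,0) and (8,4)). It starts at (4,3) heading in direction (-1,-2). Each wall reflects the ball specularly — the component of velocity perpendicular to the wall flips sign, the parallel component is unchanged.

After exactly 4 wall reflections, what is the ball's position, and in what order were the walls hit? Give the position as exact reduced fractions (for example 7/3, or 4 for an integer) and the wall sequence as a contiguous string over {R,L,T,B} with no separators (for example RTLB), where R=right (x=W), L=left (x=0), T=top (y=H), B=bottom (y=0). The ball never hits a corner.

Final position: (3/2,0)
Wall sequence: BTLB

1. t=3/2 → B at (5/2,0); v=(-1,2)
2. t=2 → T at (1/2,4); v=(-1,-2)
3. t=1/2 → L at (0,3); v=(1,-2)
4. t=3/2 → B at (3/2,0); v=(1,2)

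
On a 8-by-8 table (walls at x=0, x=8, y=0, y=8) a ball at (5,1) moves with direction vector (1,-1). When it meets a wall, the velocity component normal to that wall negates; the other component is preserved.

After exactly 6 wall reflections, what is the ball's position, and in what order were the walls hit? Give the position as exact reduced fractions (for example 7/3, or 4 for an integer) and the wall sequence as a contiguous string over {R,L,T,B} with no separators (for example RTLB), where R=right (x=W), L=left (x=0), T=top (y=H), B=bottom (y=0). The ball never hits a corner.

1. t=1 → B at (6,0); v=(1,1)
2. t=2 → R at (8,2); v=(-1,1)
3. t=6 → T at (2,8); v=(-1,-1)
4. t=2 → L at (0,6); v=(1,-1)
5. t=6 → B at (6,0); v=(1,1)
6. t=2 → R at (8,2); v=(-1,1)

Final position: (8,2)
Wall sequence: BRTLBR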